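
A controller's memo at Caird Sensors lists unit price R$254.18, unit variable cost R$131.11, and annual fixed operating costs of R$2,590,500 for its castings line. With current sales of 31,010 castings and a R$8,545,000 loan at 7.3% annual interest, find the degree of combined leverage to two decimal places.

At 31,010 units, contribution = 31,010 × R$123.07 = R$3,816,400.70.
Subtracting fixed costs: EBIT = R$3,816,400.70 − R$2,590,500 = R$1,225,900.70. Interest = R$623,785.00.
DOL = R$3,816,400.70 ÷ R$1,225,900.70 = 3.1131; DFL = R$1,225,900.70 ÷ R$602,115.70 = 2.0360.
Combined leverage = 3.1131 × 2.0360 = 6.3383.

6.34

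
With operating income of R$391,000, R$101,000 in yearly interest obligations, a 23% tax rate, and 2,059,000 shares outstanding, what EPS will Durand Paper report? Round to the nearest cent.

R$0.11

Interest = R$101,000.00, so EBT = R$391,000 − R$101,000.00 = R$290,000.00.
Net income = R$290,000.00 × (1 − 0.23) = R$223,300.00.
Per share: R$223,300.00 / 2,059,000 shares = R$0.11.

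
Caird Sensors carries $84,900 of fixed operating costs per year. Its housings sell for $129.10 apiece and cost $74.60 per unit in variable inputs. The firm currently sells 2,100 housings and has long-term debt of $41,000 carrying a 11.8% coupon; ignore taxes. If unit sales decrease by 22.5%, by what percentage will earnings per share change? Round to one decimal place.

Contribution at this volume is 2,100 × $54.50 = $114,450.00.
Subtracting fixed costs: EBIT = $114,450.00 − $84,900 = $29,550.00.
After interest of $4,838.00, pre-tax earnings = $24,712.00.
Degree of combined leverage = contribution ÷ (EBIT − I) = $114,450.00 ÷ $24,712.00 = 4.6314.
EPS therefore changes by 4.6314 × (-22.5%) = -104.2%.

-104.2%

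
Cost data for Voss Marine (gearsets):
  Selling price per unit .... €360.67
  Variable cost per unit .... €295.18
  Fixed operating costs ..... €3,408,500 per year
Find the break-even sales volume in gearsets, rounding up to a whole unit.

Each unit contributes €360.67 − €295.18 = €65.49.
Units to break even: €3,408,500 ÷ €65.49 = 52,046.11, rounded up to 52,047.

52,047 gearsets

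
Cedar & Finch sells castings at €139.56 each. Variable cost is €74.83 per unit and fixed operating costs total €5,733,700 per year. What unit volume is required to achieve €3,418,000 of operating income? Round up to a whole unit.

Contribution margin per unit = €139.56 − €74.83 = €64.73.
Units = (FC + target) / CM = (€5,733,700 + €3,418,000) / €64.73 = 141,382.67, so 141,383 castings.

141,383 castings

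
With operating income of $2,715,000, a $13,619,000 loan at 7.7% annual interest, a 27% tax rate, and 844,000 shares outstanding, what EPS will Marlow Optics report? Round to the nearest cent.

$1.44

Interest = $1,048,663.00, so EBT = $2,715,000 − $1,048,663.00 = $1,666,337.00.
After tax at 27%: net income = $1,666,337.00 × 0.73 = $1,216,426.01.
Per share: $1,216,426.01 / 844,000 shares = $1.44.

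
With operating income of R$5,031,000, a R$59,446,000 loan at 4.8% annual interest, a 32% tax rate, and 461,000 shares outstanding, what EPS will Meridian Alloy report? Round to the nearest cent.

R$3.21

Pre-tax income = R$5,031,000 − R$2,853,408.00 = R$2,177,592.00.
Net income = R$2,177,592.00 × (1 − 0.32) = R$1,480,762.56.
EPS = R$1,480,762.56 ÷ 461,000 = R$3.21.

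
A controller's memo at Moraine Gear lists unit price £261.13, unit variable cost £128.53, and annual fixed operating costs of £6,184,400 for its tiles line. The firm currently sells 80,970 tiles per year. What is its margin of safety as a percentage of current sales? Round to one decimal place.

42.4%

Contribution margin per unit = £261.13 − £128.53 = £132.60. Break-even units = £6,184,400 ÷ £132.60 = 46,639.52; break-even revenue = 46,639.52 × £261.13 = £12,178,977.16.
Current sales = 80,970 × £261.13 = £21,143,696.10.
Margin of safety = (£21,143,696.10 − £12,178,977.16) ÷ £21,143,696.10 = 42.4%.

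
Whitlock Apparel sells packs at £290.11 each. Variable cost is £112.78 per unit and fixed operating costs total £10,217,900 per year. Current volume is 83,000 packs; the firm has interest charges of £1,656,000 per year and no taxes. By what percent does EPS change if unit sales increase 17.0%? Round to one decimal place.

At 83,000 units, contribution = 83,000 × £177.33 = £14,718,390.00.
Operating income = contribution − fixed costs = £14,718,390.00 − £10,217,900 = £4,500,490.00.
After interest of £1,656,000.00, pre-tax earnings = £2,844,490.00.
DCL = total CM / (EBIT − I) = £14,718,390.00 / £2,844,490.00 = 5.1744.
EPS therefore changes by 5.1744 × (+17.0%) = +88.0%.

+88.0%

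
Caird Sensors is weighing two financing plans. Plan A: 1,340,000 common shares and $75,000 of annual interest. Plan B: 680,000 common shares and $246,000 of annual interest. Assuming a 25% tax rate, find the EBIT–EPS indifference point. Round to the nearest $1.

Set EPS_A = EPS_B: (EBIT − $75,000)(1 − 0.25) ÷ 1,340,000 = (EBIT − $246,000)(1 − 0.25) ÷ 680,000.
The (1 − t) factor cancels: (EBIT − 75,000) × 680,000 = (EBIT − 246,000) × 1,340,000.
EBIT × (1,340,000 − 680,000) = 246,000 × 1,340,000 − 75,000 × 680,000 = 278,640,000,000, so EBIT = 278,640,000,000 ÷ 660,000 = 422,181.82.

$422,182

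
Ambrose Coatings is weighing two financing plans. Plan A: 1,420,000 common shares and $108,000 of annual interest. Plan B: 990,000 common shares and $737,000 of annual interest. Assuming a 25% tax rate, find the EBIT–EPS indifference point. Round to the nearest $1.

At indifference, (EBIT − 108,000)(1 − t)/1,420,000 = (EBIT − 737,000)(1 − t)/990,000.
The (1 − t) factor cancels: (EBIT − 108,000) × 990,000 = (EBIT − 737,000) × 1,420,000.
Solving, EBIT = (737,000·1,420,000 − 108,000·990,000) / (1,420,000 − 990,000) = 939,620,000,000 / 430,000 = 2,185,162.79.

$2,185,163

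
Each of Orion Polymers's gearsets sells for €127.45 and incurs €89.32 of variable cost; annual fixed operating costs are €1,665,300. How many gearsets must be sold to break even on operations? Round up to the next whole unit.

Each unit contributes €127.45 − €89.32 = €38.13.
Break-even volume = fixed costs ÷ CM per unit = €1,665,300 ÷ €38.13 = 43,674.27, so 43,675 gearsets.

43,675 gearsets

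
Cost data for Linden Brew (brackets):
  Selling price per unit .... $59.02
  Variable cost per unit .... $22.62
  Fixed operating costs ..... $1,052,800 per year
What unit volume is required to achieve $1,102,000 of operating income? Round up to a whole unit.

59,198 brackets

Unit CM = price − variable cost = $59.02 − $22.62 = $36.40.
Need Q such that Q × $36.40 − $1,052,800 = $1,102,000, i.e. Q = $2,154,800 / $36.40 = 59,197.80 → 59,198.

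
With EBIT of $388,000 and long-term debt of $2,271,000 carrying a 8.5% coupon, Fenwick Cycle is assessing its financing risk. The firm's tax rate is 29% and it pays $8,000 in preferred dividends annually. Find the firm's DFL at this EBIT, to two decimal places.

2.11

Interest = $193,035.00.
Preferred dividends grossed up pre-tax: $8,000 / (1 − 0.29) = $11,267.61.
DFL = EBIT ÷ [EBIT − I − D_p/(1−t)] = $388,000 ÷ [$388,000 − $193,035.00 − $11,267.61] = $388,000 ÷ $183,697.39 = 2.1122.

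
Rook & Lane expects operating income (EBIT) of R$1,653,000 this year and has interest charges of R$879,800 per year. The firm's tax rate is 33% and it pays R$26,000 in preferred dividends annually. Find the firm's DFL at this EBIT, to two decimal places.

2.25

Annual interest charges come to R$879,800.00.
Preferred dividends grossed up pre-tax: R$26,000 / (1 − 0.33) = R$38,805.97.
DFL = EBIT ÷ [EBIT − I − D_p/(1−t)] = R$1,653,000 ÷ [R$1,653,000 − R$879,800.00 − R$38,805.97] = R$1,653,000 ÷ R$734,394.03 = 2.2508.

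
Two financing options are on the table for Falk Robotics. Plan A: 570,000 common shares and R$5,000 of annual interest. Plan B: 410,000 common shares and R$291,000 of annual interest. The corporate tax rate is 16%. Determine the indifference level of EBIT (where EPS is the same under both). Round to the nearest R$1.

R$1,023,875

At indifference, (EBIT − 5,000)(1 − t)/570,000 = (EBIT − 291,000)(1 − t)/410,000.
Cancelling (1 − t) and cross-multiplying: 410,000·(EBIT − 5,000) = 570,000·(EBIT − 291,000).
Solving, EBIT = (291,000·570,000 − 5,000·410,000) / (570,000 − 410,000) = 163,820,000,000 / 160,000 = 1,023,875.00.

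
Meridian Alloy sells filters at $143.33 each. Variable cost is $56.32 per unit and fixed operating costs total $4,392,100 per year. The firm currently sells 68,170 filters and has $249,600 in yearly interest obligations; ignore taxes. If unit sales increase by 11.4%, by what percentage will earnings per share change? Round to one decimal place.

+52.4%

Total contribution margin = 68,170 × $87.01 = $5,931,471.70.
Subtracting fixed costs: EBIT = $5,931,471.70 − $4,392,100 = $1,539,371.70.
Interest = $249,600.00, so EBIT − I = $1,289,771.70.
DCL = total CM / (EBIT − I) = $5,931,471.70 / $1,289,771.70 = 4.5989.
EPS therefore changes by 4.5989 × (+11.4%) = +52.4%.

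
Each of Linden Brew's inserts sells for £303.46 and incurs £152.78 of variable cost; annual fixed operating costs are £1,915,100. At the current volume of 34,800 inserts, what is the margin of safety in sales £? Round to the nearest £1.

Each unit contributes £303.46 − £152.78 = £150.68. Break-even units = £1,915,100 ÷ £150.68 = 12,709.72; break-even revenue = 12,709.72 × £303.46 = £3,856,890.40.
Actual sales revenue = 34,800 × £303.46 = £10,560,408.00.
Margin of safety = £10,560,408.00 − £3,856,890.40 = £6,703,518.

£6,703,518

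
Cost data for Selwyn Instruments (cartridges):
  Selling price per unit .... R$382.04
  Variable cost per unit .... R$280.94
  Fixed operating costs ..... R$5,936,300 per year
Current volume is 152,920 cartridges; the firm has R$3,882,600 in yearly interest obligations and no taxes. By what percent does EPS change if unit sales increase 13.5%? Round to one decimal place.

Total contribution margin = 152,920 × R$101.10 = R$15,460,212.00.
Subtracting fixed costs: EBIT = R$15,460,212.00 − R$5,936,300 = R$9,523,912.00.
Interest = R$3,882,600.00, so EBIT − I = R$5,641,312.00.
DCL = total CM / (EBIT − I) = R$15,460,212.00 / R$5,641,312.00 = 2.7405.
EPS therefore changes by 2.7405 × (+13.5%) = +37.0%.

+37.0%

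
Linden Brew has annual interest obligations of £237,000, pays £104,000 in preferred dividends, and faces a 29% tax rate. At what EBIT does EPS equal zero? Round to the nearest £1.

£383,479

Grossing the preferred dividend up to pre-tax terms: £104,000 / (1 − 0.29) = £146,478.87.
Financial break-even EBIT = interest + D_p ÷ (1 − t) = £237,000 + £146,478.87 = £383,478.87.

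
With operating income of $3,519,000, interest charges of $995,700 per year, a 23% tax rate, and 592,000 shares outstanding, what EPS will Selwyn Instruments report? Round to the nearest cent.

$3.28

Interest = $995,700.00, so EBT = $3,519,000 − $995,700.00 = $2,523,300.00.
After tax at 23%: net income = $2,523,300.00 × 0.77 = $1,942,941.00.
EPS = $1,942,941.00 ÷ 592,000 = $3.28.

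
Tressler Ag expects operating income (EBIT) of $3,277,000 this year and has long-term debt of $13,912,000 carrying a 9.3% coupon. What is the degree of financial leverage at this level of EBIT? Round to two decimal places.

1.65

Interest = $1,293,816.00.
Degree of financial leverage = EBIT / (EBIT − interest) = $3,277,000 / $1,983,184.00 = 1.6524.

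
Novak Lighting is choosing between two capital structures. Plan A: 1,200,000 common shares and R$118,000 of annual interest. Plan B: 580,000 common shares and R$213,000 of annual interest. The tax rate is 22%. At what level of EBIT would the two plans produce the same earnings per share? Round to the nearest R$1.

Set EPS_A = EPS_B: (EBIT − R$118,000)(1 − 0.22) ÷ 1,200,000 = (EBIT − R$213,000)(1 − 0.22) ÷ 580,000.
Cancelling (1 − t) and cross-multiplying: 580,000·(EBIT − 118,000) = 1,200,000·(EBIT − 213,000).
EBIT × (1,200,000 − 580,000) = 213,000 × 1,200,000 − 118,000 × 580,000 = 187,160,000,000, so EBIT = 187,160,000,000 ÷ 620,000 = 301,870.97.

R$301,871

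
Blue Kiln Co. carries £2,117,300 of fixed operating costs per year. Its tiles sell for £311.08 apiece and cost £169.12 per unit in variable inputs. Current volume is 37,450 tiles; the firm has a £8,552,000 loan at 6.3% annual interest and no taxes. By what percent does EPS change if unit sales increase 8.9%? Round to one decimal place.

+17.8%

Total contribution margin = 37,450 × £141.96 = £5,316,402.00.
EBIT = £5,316,402.00 − £2,117,300 = £3,199,102.00.
After interest of £538,776.00, pre-tax earnings = £2,660,326.00.
DCL = total CM / (EBIT − I) = £5,316,402.00 / £2,660,326.00 = 1.9984.
%ΔEPS = DCL × %ΔSales = 1.9984 × +8.9% = +17.8%.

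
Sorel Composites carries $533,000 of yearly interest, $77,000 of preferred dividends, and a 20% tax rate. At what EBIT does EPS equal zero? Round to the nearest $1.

Grossing the preferred dividend up to pre-tax terms: $77,000 / (1 − 0.20) = $96,250.00.
EPS = 0 when EBIT covers interest plus the pre-tax preferred burden: $533,000 + $96,250.00 = $629,250.00.

$629,250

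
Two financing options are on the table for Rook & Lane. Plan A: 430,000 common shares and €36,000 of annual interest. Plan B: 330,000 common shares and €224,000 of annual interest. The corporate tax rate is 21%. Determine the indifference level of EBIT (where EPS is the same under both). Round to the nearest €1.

At indifference, (EBIT − 36,000)(1 − t)/430,000 = (EBIT − 224,000)(1 − t)/330,000.
The (1 − t) factor cancels: (EBIT − 36,000) × 330,000 = (EBIT − 224,000) × 430,000.
Solving, EBIT = (224,000·430,000 − 36,000·330,000) / (430,000 − 330,000) = 84,440,000,000 / 100,000 = 844,400.00.

€844,400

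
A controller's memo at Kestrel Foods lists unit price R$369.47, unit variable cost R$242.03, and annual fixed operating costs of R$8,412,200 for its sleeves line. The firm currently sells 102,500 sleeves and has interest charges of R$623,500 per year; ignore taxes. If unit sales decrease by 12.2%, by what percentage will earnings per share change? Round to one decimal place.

Contribution at this volume is 102,500 × R$127.44 = R$13,062,600.00.
EBIT = R$13,062,600.00 − R$8,412,200 = R$4,650,400.00.
Interest = R$623,500.00, so EBIT − I = R$4,026,900.00.
Degree of combined leverage = contribution ÷ (EBIT − I) = R$13,062,600.00 ÷ R$4,026,900.00 = 3.2438.
EPS therefore changes by 3.2438 × (-12.2%) = -39.6%.

-39.6%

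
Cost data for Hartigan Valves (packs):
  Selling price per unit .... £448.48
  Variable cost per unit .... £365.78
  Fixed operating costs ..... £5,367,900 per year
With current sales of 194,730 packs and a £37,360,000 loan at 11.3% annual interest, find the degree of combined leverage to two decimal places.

Total contribution margin = 194,730 × £82.70 = £16,104,171.00.
Operating income = contribution − fixed costs = £16,104,171.00 − £5,367,900 = £10,736,271.00. Interest = £4,221,680.00.
DOL = £16,104,171.00 ÷ £10,736,271.00 = 1.5000; DFL = £10,736,271.00 ÷ £6,514,591.00 = 1.6480.
DCL = DOL × DFL = 1.5000 × 1.6480 = 2.4720.

2.47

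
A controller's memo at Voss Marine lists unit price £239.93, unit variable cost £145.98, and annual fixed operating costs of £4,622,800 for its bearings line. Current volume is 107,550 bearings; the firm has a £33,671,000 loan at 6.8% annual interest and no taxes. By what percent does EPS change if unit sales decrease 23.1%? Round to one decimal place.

Contribution at this volume is 107,550 × £93.95 = £10,104,322.50.
EBIT = £10,104,322.50 − £4,622,800 = £5,481,522.50.
After interest of £2,289,628.00, pre-tax earnings = £3,191,894.50.
DCL = total CM / (EBIT − I) = £10,104,322.50 / £3,191,894.50 = 3.1656.
%ΔEPS = DCL × %ΔSales = 3.1656 × -23.1% = -73.1%.

-73.1%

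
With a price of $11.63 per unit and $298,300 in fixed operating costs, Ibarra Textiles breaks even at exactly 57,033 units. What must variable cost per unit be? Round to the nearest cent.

$6.40

At break-even, FC = Q × (P − VC), so P − VC = $298,300 ÷ 57,033 = $5.2303.
Hence VC = price − CM = $11.63 − $5.2303 = $6.40.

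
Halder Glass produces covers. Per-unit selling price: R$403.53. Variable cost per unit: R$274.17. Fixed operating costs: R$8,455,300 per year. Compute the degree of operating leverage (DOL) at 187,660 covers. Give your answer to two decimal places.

1.53

At 187,660 units, contribution = 187,660 × R$129.36 = R$24,275,697.60.
Operating income = contribution − fixed costs = R$24,275,697.60 − R$8,455,300 = R$15,820,397.60.
So DOL = total CM / EBIT = R$24,275,697.60 / R$15,820,397.60 = 1.5345.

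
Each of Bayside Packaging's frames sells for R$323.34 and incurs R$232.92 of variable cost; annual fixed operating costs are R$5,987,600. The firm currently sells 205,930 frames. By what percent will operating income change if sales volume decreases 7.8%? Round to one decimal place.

At 205,930 units, contribution = 205,930 × R$90.42 = R$18,620,190.60.
EBIT = R$18,620,190.60 − R$5,987,600 = R$12,632,590.60.
So DOL = total CM / EBIT = R$18,620,190.60 / R$12,632,590.60 = 1.4740.
%ΔEBIT = DOL × %ΔSales = 1.4740 × -7.8% = -11.5%.

-11.5%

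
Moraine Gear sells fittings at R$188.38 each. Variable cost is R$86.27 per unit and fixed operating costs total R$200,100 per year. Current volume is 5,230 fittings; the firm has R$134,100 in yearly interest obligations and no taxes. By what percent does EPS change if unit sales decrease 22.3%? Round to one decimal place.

-59.6%

Total contribution margin = 5,230 × R$102.11 = R$534,035.30.
Operating income = contribution − fixed costs = R$534,035.30 − R$200,100 = R$333,935.30.
Interest = R$134,100.00, so EBIT − I = R$199,835.30.
DCL = total CM / (EBIT − I) = R$534,035.30 / R$199,835.30 = 2.6724.
%ΔEPS = DCL × %ΔSales = 2.6724 × -22.3% = -59.6%.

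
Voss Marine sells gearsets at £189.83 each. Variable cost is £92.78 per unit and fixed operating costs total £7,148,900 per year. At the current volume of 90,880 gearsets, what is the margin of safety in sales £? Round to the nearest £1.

Contribution margin per unit = £189.83 − £92.78 = £97.05. Break-even units = £7,148,900 ÷ £97.05 = 73,662.03; break-even revenue = 73,662.03 × £189.83 = £13,983,263.13.
Current sales = 90,880 × £189.83 = £17,251,750.40.
Margin of safety = £17,251,750.40 − £13,983,263.13 = £3,268,487.

£3,268,487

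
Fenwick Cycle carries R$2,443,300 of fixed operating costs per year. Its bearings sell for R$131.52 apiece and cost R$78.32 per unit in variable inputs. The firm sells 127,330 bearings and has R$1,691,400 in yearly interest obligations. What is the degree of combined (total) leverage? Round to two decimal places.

Total contribution margin = 127,330 × R$53.20 = R$6,773,956.00.
Operating income = contribution − fixed costs = R$6,773,956.00 − R$2,443,300 = R$4,330,656.00. Interest = R$1,691,400.00, so EBIT − I = R$2,639,256.00.
DCL = contribution ÷ (EBIT − I) = R$6,773,956.00 ÷ R$2,639,256.00 = 2.5666.

2.57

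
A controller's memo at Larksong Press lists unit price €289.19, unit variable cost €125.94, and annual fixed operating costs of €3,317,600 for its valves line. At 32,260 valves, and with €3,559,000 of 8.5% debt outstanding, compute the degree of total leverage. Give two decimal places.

At 32,260 units, contribution = 32,260 × €163.25 = €5,266,445.00.
Operating income = contribution − fixed costs = €5,266,445.00 − €3,317,600 = €1,948,845.00. Interest = €302,515.00, so EBIT − I = €1,646,330.00.
Degree of total leverage = total CM / (EBIT − interest) = €5,266,445.00 / €1,646,330.00 = 3.1989.

3.20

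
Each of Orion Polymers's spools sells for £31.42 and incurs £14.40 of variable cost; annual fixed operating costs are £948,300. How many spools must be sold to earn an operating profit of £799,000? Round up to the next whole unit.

Unit CM = price − variable cost = £31.42 − £14.40 = £17.02.
Need Q such that Q × £17.02 − £948,300 = £799,000, i.e. Q = £1,747,300 / £17.02 = 102,661.57 → 102,662.

102,662 spools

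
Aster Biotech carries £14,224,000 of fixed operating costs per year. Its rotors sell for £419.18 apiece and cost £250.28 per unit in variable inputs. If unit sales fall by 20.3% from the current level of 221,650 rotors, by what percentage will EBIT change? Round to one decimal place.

-32.7%

Contribution at this volume is 221,650 × £168.90 = £37,436,685.00.
EBIT = £37,436,685.00 − £14,224,000 = £23,212,685.00.
DOL = contribution ÷ EBIT = £37,436,685.00 ÷ £23,212,685.00 = 1.6128.
%ΔEBIT = DOL × %ΔSales = 1.6128 × -20.3% = -32.7%.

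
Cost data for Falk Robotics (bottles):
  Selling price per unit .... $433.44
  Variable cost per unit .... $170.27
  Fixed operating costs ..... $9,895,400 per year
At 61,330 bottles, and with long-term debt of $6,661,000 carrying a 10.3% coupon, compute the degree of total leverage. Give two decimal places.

2.90

Total contribution margin = 61,330 × $263.17 = $16,140,216.10.
EBIT = $16,140,216.10 − $9,895,400 = $6,244,816.10. Interest = $686,083.00, so EBIT − I = $5,558,733.10.
DCL = contribution ÷ (EBIT − I) = $16,140,216.10 ÷ $5,558,733.10 = 2.9036.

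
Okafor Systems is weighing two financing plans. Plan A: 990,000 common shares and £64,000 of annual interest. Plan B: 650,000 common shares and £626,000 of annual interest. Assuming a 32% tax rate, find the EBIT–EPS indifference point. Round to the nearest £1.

£1,700,412

Set EPS_A = EPS_B: (EBIT − £64,000)(1 − 0.32) ÷ 990,000 = (EBIT − £626,000)(1 − 0.32) ÷ 650,000.
Cancelling (1 − t) and cross-multiplying: 650,000·(EBIT − 64,000) = 990,000·(EBIT − 626,000).
EBIT × (990,000 − 650,000) = 626,000 × 990,000 − 64,000 × 650,000 = 578,140,000,000, so EBIT = 578,140,000,000 ÷ 340,000 = 1,700,411.76.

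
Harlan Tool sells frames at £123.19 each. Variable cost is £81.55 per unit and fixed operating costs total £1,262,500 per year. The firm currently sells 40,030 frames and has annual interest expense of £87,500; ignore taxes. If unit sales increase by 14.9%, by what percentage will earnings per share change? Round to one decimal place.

Contribution at this volume is 40,030 × £41.64 = £1,666,849.20.
Subtracting fixed costs: EBIT = £1,666,849.20 − £1,262,500 = £404,349.20.
Interest = £87,500.00, so EBIT − I = £316,849.20.
Degree of combined leverage = contribution ÷ (EBIT − I) = £1,666,849.20 ÷ £316,849.20 = 5.2607.
%ΔEPS = DCL × %ΔSales = 5.2607 × +14.9% = +78.4%.

+78.4%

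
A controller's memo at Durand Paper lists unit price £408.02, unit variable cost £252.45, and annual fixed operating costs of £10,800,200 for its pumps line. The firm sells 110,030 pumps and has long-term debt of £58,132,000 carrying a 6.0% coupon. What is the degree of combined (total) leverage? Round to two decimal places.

6.05

At 110,030 units, contribution = 110,030 × £155.57 = £17,117,367.10.
EBIT = £17,117,367.10 − £10,800,200 = £6,317,167.10. Interest = £3,487,920.00, so EBIT − I = £2,829,247.10.
DCL = contribution ÷ (EBIT − I) = £17,117,367.10 ÷ £2,829,247.10 = 6.0501.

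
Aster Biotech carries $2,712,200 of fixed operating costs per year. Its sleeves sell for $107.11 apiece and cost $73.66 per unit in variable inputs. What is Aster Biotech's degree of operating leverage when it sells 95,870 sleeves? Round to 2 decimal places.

Total contribution margin = 95,870 × $33.45 = $3,206,851.50.
EBIT = $3,206,851.50 − $2,712,200 = $494,651.50.
DOL = contribution ÷ EBIT = $3,206,851.50 ÷ $494,651.50 = 6.4831.

6.48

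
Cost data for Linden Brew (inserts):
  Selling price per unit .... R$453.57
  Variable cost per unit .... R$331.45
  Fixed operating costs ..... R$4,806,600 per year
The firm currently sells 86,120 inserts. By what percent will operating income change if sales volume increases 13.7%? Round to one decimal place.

Contribution at this volume is 86,120 × R$122.12 = R$10,516,974.40.
Operating income = contribution − fixed costs = R$10,516,974.40 − R$4,806,600 = R$5,710,374.40.
DOL = contribution ÷ EBIT = R$10,516,974.40 ÷ R$5,710,374.40 = 1.8417.
So EBIT moves 1.8417 × (+13.7%) = +25.2%.

+25.2%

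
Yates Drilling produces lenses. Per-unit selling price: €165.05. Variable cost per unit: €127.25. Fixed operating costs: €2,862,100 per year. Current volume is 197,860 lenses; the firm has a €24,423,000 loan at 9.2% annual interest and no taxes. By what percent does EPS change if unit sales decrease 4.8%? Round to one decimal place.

-15.1%

Contribution at this volume is 197,860 × €37.80 = €7,479,108.00.
Subtracting fixed costs: EBIT = €7,479,108.00 − €2,862,100 = €4,617,008.00.
Interest = €2,246,916.00, so EBIT − I = €2,370,092.00.
DCL = total CM / (EBIT − I) = €7,479,108.00 / €2,370,092.00 = 3.1556.
%ΔEPS = DCL × %ΔSales = 3.1556 × -4.8% = -15.1%.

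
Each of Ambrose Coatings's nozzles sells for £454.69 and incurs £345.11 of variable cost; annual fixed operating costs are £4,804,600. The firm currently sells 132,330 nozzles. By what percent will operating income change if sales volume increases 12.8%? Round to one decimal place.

Total contribution margin = 132,330 × £109.58 = £14,500,721.40.
Subtracting fixed costs: EBIT = £14,500,721.40 − £4,804,600 = £9,696,121.40.
DOL = contribution ÷ EBIT = £14,500,721.40 ÷ £9,696,121.40 = 1.4955.
%ΔEBIT = DOL × %ΔSales = 1.4955 × +12.8% = +19.1%.

+19.1%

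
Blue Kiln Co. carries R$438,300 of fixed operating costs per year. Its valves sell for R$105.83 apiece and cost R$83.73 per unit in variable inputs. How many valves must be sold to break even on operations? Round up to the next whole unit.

19,833 valves

Unit CM = price − variable cost = R$105.83 − R$83.73 = R$22.10.
Break-even Q = R$438,300 / R$22.10 = 19,832.58 → 19,833 valves.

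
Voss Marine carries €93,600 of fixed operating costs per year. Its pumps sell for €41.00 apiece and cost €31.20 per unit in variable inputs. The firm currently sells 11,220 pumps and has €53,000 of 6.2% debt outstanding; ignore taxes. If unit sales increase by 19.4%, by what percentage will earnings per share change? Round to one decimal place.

+163.2%

At 11,220 units, contribution = 11,220 × €9.80 = €109,956.00.
Subtracting fixed costs: EBIT = €109,956.00 − €93,600 = €16,356.00.
After interest of €3,286.00, pre-tax earnings = €13,070.00.
Degree of combined leverage = contribution ÷ (EBIT − I) = €109,956.00 ÷ €13,070.00 = 8.4129.
%ΔEPS = DCL × %ΔSales = 8.4129 × +19.4% = +163.2%.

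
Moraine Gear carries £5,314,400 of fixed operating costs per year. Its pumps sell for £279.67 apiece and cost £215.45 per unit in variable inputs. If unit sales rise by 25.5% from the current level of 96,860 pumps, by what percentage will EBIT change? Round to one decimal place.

Contribution at this volume is 96,860 × £64.22 = £6,220,349.20.
Subtracting fixed costs: EBIT = £6,220,349.20 − £5,314,400 = £905,949.20.
Degree of operating leverage = £6,220,349.20 / £905,949.20 = 6.8661.
Operating income changes by 6.8661 × +25.5% = +175.1%.

+175.1%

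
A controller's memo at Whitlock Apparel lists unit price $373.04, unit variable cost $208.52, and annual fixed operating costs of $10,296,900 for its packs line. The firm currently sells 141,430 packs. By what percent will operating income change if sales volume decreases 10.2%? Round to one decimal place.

At 141,430 units, contribution = 141,430 × $164.52 = $23,268,063.60.
Operating income = contribution − fixed costs = $23,268,063.60 − $10,296,900 = $12,971,163.60.
Degree of operating leverage = $23,268,063.60 / $12,971,163.60 = 1.7938.
Operating income changes by 1.7938 × -10.2% = -18.3%.

-18.3%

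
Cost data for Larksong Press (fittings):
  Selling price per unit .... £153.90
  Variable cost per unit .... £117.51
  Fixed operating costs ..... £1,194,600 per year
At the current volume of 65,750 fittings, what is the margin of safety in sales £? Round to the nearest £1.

Unit CM = price − variable cost = £153.90 − £117.51 = £36.39. Break-even units = £1,194,600 ÷ £36.39 = 32,827.70; break-even revenue = 32,827.70 × £153.90 = £5,052,183.02.
Current sales = 65,750 × £153.90 = £10,118,925.00.
Margin of safety = £10,118,925.00 − £5,052,183.02 = £5,066,742.

£5,066,742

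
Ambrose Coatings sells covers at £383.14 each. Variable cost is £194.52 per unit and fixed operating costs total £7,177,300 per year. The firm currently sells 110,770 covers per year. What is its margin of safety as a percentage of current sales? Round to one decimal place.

65.6%

Contribution margin per unit = £383.14 − £194.52 = £188.62. Break-even units = £7,177,300 ÷ £188.62 = 38,051.64; break-even revenue = 38,051.64 × £383.14 = £14,579,104.67.
Actual sales revenue = 110,770 × £383.14 = £42,440,417.80.
Margin of safety = (£42,440,417.80 − £14,579,104.67) ÷ £42,440,417.80 = 65.6%.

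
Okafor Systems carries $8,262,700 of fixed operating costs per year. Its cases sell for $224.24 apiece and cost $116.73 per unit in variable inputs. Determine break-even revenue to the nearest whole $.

$17,234,005

Contribution margin per unit = $224.24 − $116.73 = $107.51, a CM ratio of $107.51 ÷ $224.24 = 0.4794.
Break-even sales = FC ÷ CM ratio = $8,262,700 × $224.24 / $107.51 = $17,234,005.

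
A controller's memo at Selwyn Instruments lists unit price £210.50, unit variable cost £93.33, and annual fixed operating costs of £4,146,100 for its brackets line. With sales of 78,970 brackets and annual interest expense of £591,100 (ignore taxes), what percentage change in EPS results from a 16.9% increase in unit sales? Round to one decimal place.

+34.6%

Contribution at this volume is 78,970 × £117.17 = £9,252,914.90.
Subtracting fixed costs: EBIT = £9,252,914.90 − £4,146,100 = £5,106,814.90.
Interest = £591,100.00, so EBIT − I = £4,515,714.90.
DCL = total CM / (EBIT − I) = £9,252,914.90 / £4,515,714.90 = 2.0490.
%ΔEPS = DCL × %ΔSales = 2.0490 × +16.9% = +34.6%.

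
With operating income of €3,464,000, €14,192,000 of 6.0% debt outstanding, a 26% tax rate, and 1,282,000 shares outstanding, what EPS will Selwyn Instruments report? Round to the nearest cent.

Interest = €851,520.00, so EBT = €3,464,000 − €851,520.00 = €2,612,480.00.
After tax at 26%: net income = €2,612,480.00 × 0.74 = €1,933,235.20.
Per share: €1,933,235.20 / 1,282,000 shares = €1.51.

€1.51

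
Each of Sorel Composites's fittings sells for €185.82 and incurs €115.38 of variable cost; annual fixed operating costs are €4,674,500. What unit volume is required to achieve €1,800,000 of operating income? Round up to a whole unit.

Each unit contributes €185.82 − €115.38 = €70.44.
Required volume = (fixed costs + target profit) ÷ CM = (€4,674,500 + €1,800,000) ÷ €70.44 = 91,915.11, so 91,916 fittings.

91,916 fittings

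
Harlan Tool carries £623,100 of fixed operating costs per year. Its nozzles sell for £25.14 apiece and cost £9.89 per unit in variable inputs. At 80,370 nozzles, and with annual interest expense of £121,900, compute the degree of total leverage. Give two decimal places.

At 80,370 units, contribution = 80,370 × £15.25 = £1,225,642.50.
Operating income = contribution − fixed costs = £1,225,642.50 − £623,100 = £602,542.50. Interest = £121,900.00.
DOL = £1,225,642.50 ÷ £602,542.50 = 2.0341; DFL = £602,542.50 ÷ £480,642.50 = 1.2536.
Combined leverage = 2.0341 × 1.2536 = 2.5499.

2.55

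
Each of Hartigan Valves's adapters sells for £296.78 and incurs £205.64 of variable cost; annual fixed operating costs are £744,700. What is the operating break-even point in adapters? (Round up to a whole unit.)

8,171 adapters

Each unit contributes £296.78 − £205.64 = £91.14.
Break-even Q = £744,700 / £91.14 = 8,170.95 → 8,171 adapters.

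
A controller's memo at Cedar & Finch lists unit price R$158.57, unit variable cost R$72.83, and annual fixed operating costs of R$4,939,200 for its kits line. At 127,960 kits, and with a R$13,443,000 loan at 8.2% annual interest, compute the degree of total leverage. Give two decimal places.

2.23

Total contribution margin = 127,960 × R$85.74 = R$10,971,290.40.
Subtracting fixed costs: EBIT = R$10,971,290.40 − R$4,939,200 = R$6,032,090.40. Interest = R$1,102,326.00.
DOL = R$10,971,290.40 ÷ R$6,032,090.40 = 1.8188; DFL = R$6,032,090.40 ÷ R$4,929,764.40 = 1.2236.
DCL = DOL × DFL = 1.8188 × 1.2236 = 2.2255.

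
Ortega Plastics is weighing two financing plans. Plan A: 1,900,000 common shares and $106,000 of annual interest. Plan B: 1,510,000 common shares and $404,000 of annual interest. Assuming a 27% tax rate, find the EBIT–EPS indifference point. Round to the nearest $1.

Set EPS_A = EPS_B: (EBIT − $106,000)(1 − 0.27) ÷ 1,900,000 = (EBIT − $404,000)(1 − 0.27) ÷ 1,510,000.
The (1 − t) factor cancels: (EBIT − 106,000) × 1,510,000 = (EBIT − 404,000) × 1,900,000.
Solving, EBIT = (404,000·1,900,000 − 106,000·1,510,000) / (1,900,000 − 1,510,000) = 607,540,000,000 / 390,000 = 1,557,794.87.

$1,557,795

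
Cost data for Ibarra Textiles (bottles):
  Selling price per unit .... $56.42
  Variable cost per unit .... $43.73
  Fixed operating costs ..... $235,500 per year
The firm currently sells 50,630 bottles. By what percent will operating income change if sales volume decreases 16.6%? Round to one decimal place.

At 50,630 units, contribution = 50,630 × $12.69 = $642,494.70.
Operating income = contribution − fixed costs = $642,494.70 − $235,500 = $406,994.70.
So DOL = total CM / EBIT = $642,494.70 / $406,994.70 = 1.5786.
So EBIT moves 1.5786 × (-16.6%) = -26.2%.

-26.2%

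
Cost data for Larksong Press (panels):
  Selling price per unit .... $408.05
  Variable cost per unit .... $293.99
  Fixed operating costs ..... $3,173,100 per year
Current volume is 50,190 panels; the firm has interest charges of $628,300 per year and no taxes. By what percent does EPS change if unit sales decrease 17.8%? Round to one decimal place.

Total contribution margin = 50,190 × $114.06 = $5,724,671.40.
Subtracting fixed costs: EBIT = $5,724,671.40 − $3,173,100 = $2,551,571.40.
After interest of $628,300.00, pre-tax earnings = $1,923,271.40.
Degree of combined leverage = contribution ÷ (EBIT − I) = $5,724,671.40 ÷ $1,923,271.40 = 2.9765.
EPS therefore changes by 2.9765 × (-17.8%) = -53.0%.

-53.0%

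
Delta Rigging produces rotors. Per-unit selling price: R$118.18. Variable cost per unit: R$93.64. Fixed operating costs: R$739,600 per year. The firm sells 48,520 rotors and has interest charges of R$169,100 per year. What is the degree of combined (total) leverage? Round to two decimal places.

Contribution at this volume is 48,520 × R$24.54 = R$1,190,680.80.
EBIT = R$1,190,680.80 − R$739,600 = R$451,080.80. Interest = R$169,100.00.
DOL = R$1,190,680.80 ÷ R$451,080.80 = 2.6396; DFL = R$451,080.80 ÷ R$281,980.80 = 1.5997.
DCL = DOL × DFL = 2.6396 × 1.5997 = 4.2226.

4.22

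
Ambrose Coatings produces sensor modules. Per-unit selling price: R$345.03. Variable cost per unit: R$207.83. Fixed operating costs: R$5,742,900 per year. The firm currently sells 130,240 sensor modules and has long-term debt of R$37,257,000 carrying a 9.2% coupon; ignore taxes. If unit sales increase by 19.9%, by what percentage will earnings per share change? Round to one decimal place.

+40.9%

Contribution at this volume is 130,240 × R$137.20 = R$17,868,928.00.
Subtracting fixed costs: EBIT = R$17,868,928.00 − R$5,742,900 = R$12,126,028.00.
After interest of R$3,427,644.00, pre-tax earnings = R$8,698,384.00.
DCL = total CM / (EBIT − I) = R$17,868,928.00 / R$8,698,384.00 = 2.0543.
EPS therefore changes by 2.0543 × (+19.9%) = +40.9%.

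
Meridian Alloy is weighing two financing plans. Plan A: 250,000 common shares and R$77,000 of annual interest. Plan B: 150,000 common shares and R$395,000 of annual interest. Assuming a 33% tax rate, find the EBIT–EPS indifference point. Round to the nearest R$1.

Set EPS_A = EPS_B: (EBIT − R$77,000)(1 − 0.33) ÷ 250,000 = (EBIT − R$395,000)(1 − 0.33) ÷ 150,000.
Cancelling (1 − t) and cross-multiplying: 150,000·(EBIT − 77,000) = 250,000·(EBIT − 395,000).
Solving, EBIT = (395,000·250,000 − 77,000·150,000) / (250,000 − 150,000) = 87,200,000,000 / 100,000 = 872,000.00.

R$872,000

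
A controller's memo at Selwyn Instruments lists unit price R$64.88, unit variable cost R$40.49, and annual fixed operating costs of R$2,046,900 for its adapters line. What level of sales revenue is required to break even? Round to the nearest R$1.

R$5,444,972

Contribution margin per unit = R$64.88 − R$40.49 = R$24.39, a CM ratio of R$24.39 ÷ R$64.88 = 0.3759.
Break-even sales = FC ÷ CM ratio = R$2,046,900 × R$64.88 / R$24.39 = R$5,444,972.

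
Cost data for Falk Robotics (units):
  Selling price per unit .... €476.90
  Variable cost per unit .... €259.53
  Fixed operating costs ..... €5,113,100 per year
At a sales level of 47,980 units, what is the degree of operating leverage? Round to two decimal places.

1.96

Total contribution margin = 47,980 × €217.37 = €10,429,412.60.
EBIT = €10,429,412.60 − €5,113,100 = €5,316,312.60.
So DOL = total CM / EBIT = €10,429,412.60 / €5,316,312.60 = 1.9618.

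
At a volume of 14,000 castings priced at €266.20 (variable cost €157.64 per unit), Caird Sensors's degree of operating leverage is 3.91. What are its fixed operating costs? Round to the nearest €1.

€1,131,134

Contribution at this volume is 14,000 × €108.56 = €1,519,840.00.
DOL = contribution / EBIT, so EBIT = €1,519,840.00 / 3.91 = €388,705.88.
And FC = contribution − EBIT = €1,519,840.00 − €388,705.88 = €1,131,134.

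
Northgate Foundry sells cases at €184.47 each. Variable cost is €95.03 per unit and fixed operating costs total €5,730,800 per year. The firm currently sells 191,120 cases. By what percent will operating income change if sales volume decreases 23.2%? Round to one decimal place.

At 191,120 units, contribution = 191,120 × €89.44 = €17,093,772.80.
Operating income = contribution − fixed costs = €17,093,772.80 − €5,730,800 = €11,362,972.80.
Degree of operating leverage = €17,093,772.80 / €11,362,972.80 = 1.5043.
%ΔEBIT = DOL × %ΔSales = 1.5043 × -23.2% = -34.9%.

-34.9%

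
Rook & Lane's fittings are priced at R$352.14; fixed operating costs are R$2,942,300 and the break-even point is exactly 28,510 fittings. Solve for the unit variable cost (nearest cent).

R$248.94

At break-even, FC = Q × (P − VC), so P − VC = R$2,942,300 ÷ 28,510 = R$103.2024.
Variable cost per unit = R$352.14 − R$103.2024 = R$248.94.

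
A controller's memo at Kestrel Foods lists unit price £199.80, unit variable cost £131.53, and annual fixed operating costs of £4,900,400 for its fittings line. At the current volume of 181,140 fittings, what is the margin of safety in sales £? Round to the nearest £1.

Unit CM = price − variable cost = £199.80 − £131.53 = £68.27. Break-even units = £4,900,400 ÷ £68.27 = 71,779.70; break-even revenue = 71,779.70 × £199.80 = £14,341,583.71.
Current sales = 181,140 × £199.80 = £36,191,772.00.
Margin of safety = £36,191,772.00 − £14,341,583.71 = £21,850,188.

£21,850,188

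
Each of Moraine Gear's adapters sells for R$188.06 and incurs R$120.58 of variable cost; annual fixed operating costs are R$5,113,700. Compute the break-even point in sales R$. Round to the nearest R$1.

R$14,251,370

CM per unit = R$188.06 − R$120.58 = R$67.48; CM ratio = R$67.48 / R$188.06 = 0.3588.
Break-even revenue = fixed costs × price ÷ CM = R$5,113,700 × R$188.06 ÷ R$67.48 = R$14,251,370.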